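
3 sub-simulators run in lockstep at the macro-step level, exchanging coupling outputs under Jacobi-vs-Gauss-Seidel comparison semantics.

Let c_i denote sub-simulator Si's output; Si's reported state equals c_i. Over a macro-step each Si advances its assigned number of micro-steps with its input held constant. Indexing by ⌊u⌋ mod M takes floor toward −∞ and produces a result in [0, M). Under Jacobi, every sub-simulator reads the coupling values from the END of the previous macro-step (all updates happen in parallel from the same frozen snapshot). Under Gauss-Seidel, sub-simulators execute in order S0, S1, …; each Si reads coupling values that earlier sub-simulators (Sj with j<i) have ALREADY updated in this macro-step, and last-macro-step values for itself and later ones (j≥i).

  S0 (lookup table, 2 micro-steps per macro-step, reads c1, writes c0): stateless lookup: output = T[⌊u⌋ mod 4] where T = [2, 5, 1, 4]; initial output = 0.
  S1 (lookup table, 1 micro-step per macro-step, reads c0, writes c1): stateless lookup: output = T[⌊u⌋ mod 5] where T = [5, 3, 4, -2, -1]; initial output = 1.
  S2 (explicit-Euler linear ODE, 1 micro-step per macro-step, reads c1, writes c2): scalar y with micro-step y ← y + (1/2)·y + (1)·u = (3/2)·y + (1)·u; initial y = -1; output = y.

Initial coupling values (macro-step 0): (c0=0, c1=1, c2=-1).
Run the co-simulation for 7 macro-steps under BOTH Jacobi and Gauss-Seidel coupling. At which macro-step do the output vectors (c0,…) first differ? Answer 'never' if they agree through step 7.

[Jacobi] macro 1: S0 reads c1=1 → after 2×micro: 5; S1 reads c0=0 → after 1×micro: 5; S2 reads c1=1 → after 1×micro: -1/2 ⇒ (c0=5, c1=5, c2=-1/2)
[Jacobi] macro 2: S0 reads c1=5 → after 2×micro: 5; S1 reads c0=5 → after 1×micro: 5; S2 reads c1=5 → after 1×micro: 17/4 ⇒ (c0=5, c1=5, c2=17/4)
[Jacobi] macro 3: S0 reads c1=5 → after 2×micro: 5; S1 reads c0=5 → after 1×micro: 5; S2 reads c1=5 → after 1×micro: 91/8 ⇒ (c0=5, c1=5, c2=91/8)
[Jacobi] macro 4: S0 reads c1=5 → after 2×micro: 5; S1 reads c0=5 → after 1×micro: 5; S2 reads c1=5 → after 1×micro: 353/16 ⇒ (c0=5, c1=5, c2=353/16)
[Jacobi] macro 5: S0 reads c1=5 → after 2×micro: 5; S1 reads c0=5 → after 1×micro: 5; S2 reads c1=5 → after 1×micro: 1219/32 ⇒ (c0=5, c1=5, c2=1219/32)
[Jacobi] macro 6: S0 reads c1=5 → after 2×micro: 5; S1 reads c0=5 → after 1×micro: 5; S2 reads c1=5 → after 1×micro: 3977/64 ⇒ (c0=5, c1=5, c2=3977/64)
[Jacobi] macro 7: S0 reads c1=5 → after 2×micro: 5; S1 reads c0=5 → after 1×micro: 5; S2 reads c1=5 → after 1×micro: 12571/128 ⇒ (c0=5, c1=5, c2=12571/128)
[Gauss-Seidel] macro 1: S0 reads c1=1 → after 2×micro: 5; S1 reads c0=5 → after 1×micro: 5; S2 reads c1=5 → after 1×micro: 7/2 ⇒ (c0=5, c1=5, c2=7/2)
[Gauss-Seidel] macro 2: S0 reads c1=5 → after 2×micro: 5; S1 reads c0=5 → after 1×micro: 5; S2 reads c1=5 → after 1×micro: 41/4 ⇒ (c0=5, c1=5, c2=41/4)
[Gauss-Seidel] macro 3: S0 reads c1=5 → after 2×micro: 5; S1 reads c0=5 → after 1×micro: 5; S2 reads c1=5 → after 1×micro: 163/8 ⇒ (c0=5, c1=5, c2=163/8)
[Gauss-Seidel] macro 4: S0 reads c1=5 → after 2×micro: 5; S1 reads c0=5 → after 1×micro: 5; S2 reads c1=5 → after 1×micro: 569/16 ⇒ (c0=5, c1=5, c2=569/16)
[Gauss-Seidel] macro 5: S0 reads c1=5 → after 2×micro: 5; S1 reads c0=5 → after 1×micro: 5; S2 reads c1=5 → after 1×micro: 1867/32 ⇒ (c0=5, c1=5, c2=1867/32)
[Gauss-Seidel] macro 6: S0 reads c1=5 → after 2×micro: 5; S1 reads c0=5 → after 1×micro: 5; S2 reads c1=5 → after 1×micro: 5921/64 ⇒ (c0=5, c1=5, c2=5921/64)
[Gauss-Seidel] macro 7: S0 reads c1=5 → after 2×micro: 5; S1 reads c0=5 → after 1×micro: 5; S2 reads c1=5 → after 1×micro: 18403/128 ⇒ (c0=5, c1=5, c2=18403/128)

first divergence at macro-step: 1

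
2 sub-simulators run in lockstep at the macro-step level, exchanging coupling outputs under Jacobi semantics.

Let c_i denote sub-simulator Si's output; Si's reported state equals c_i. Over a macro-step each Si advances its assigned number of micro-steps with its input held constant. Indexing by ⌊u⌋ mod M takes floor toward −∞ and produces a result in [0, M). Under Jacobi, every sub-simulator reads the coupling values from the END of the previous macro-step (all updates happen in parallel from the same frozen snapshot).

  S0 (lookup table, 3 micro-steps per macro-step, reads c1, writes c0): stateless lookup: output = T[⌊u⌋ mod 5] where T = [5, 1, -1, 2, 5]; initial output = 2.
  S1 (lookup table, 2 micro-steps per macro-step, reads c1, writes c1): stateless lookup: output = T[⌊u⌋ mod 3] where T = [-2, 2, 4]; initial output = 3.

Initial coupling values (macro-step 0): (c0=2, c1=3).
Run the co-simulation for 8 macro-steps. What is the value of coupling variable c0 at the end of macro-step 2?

c0 at macro-step 2 = 2

macro 1: S0 reads c1=3 → after 3×micro: 2; S1 reads c1=3 → after 2×micro: -2 ⇒ (c0=2, c1=-2)
macro 2: S0 reads c1=-2 → after 3×micro: 2; S1 reads c1=-2 → after 2×micro: 2 ⇒ (c0=2, c1=2)
macro 3: S0 reads c1=2 → after 3×micro: -1; S1 reads c1=2 → after 2×micro: 4 ⇒ (c0=-1, c1=4)
macro 4: S0 reads c1=4 → after 3×micro: 5; S1 reads c1=4 → after 2×micro: 2 ⇒ (c0=5, c1=2)
macro 5: S0 reads c1=2 → after 3×micro: -1; S1 reads c1=2 → after 2×micro: 4 ⇒ (c0=-1, c1=4)
macro 6: S0 reads c1=4 → after 3×micro: 5; S1 reads c1=4 → after 2×micro: 2 ⇒ (c0=5, c1=2)
macro 7: S0 reads c1=2 → after 3×micro: -1; S1 reads c1=2 → after 2×micro: 4 ⇒ (c0=-1, c1=4)
macro 8: S0 reads c1=4 → after 3×micro: 5; S1 reads c1=4 → after 2×micro: 2 ⇒ (c0=5, c1=2)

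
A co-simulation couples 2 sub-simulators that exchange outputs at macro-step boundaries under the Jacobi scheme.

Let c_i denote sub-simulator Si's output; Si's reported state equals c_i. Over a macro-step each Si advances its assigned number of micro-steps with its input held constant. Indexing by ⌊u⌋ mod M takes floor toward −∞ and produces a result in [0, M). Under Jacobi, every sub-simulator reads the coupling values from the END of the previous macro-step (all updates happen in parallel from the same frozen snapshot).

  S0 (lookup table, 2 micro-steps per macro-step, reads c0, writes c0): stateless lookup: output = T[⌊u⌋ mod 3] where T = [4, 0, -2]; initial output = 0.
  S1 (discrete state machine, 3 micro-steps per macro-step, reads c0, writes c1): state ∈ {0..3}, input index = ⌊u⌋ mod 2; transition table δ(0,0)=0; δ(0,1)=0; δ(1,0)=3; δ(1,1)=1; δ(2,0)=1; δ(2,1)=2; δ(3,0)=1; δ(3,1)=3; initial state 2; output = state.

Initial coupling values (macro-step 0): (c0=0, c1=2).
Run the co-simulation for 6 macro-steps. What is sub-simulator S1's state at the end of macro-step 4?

macro 1: S0 reads c0=0 → after 2×micro: 4; S1 reads c0=0 → after 3×micro: 1 ⇒ (c0=4, c1=1)
macro 2: S0 reads c0=4 → after 2×micro: 0; S1 reads c0=4 → after 3×micro: 3 ⇒ (c0=0, c1=3)
macro 3: S0 reads c0=0 → after 2×micro: 4; S1 reads c0=0 → after 3×micro: 1 ⇒ (c0=4, c1=1)
macro 4: S0 reads c0=4 → after 2×micro: 0; S1 reads c0=4 → after 3×micro: 3 ⇒ (c0=0, c1=3)
macro 5: S0 reads c0=0 → after 2×micro: 4; S1 reads c0=0 → after 3×micro: 1 ⇒ (c0=4, c1=1)
macro 6: S0 reads c0=4 → after 2×micro: 0; S1 reads c0=4 → after 3×micro: 3 ⇒ (c0=0, c1=3)

S1 state at macro-step 4 = 3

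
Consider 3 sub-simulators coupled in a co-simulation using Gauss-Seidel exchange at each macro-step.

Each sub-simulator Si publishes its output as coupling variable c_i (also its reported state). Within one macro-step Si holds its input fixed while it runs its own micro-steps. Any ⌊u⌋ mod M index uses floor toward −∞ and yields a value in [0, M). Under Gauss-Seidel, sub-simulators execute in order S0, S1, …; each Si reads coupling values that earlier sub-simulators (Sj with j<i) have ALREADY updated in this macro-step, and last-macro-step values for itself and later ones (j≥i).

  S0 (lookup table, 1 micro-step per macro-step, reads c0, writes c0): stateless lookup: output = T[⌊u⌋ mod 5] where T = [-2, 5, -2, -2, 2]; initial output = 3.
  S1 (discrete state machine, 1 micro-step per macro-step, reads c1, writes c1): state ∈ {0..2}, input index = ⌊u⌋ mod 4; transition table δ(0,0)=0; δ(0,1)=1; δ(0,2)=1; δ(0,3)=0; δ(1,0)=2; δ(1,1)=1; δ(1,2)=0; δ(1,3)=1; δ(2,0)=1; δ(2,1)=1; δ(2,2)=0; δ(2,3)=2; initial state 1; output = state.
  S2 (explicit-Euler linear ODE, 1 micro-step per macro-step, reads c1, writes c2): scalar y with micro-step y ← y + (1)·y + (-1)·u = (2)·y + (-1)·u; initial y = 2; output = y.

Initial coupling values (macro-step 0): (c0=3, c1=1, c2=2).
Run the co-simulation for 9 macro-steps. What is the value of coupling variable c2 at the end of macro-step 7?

c2 at macro-step 7 = 129

macro 1: S0 reads c0=3 → after 1×micro: -2; S1 reads c1=1 → after 1×micro: 1; S2 reads c1=1 → after 1×micro: 3 ⇒ (c0=-2, c1=1, c2=3)
macro 2: S0 reads c0=-2 → after 1×micro: -2; S1 reads c1=1 → after 1×micro: 1; S2 reads c1=1 → after 1×micro: 5 ⇒ (c0=-2, c1=1, c2=5)
macro 3: S0 reads c0=-2 → after 1×micro: -2; S1 reads c1=1 → after 1×micro: 1; S2 reads c1=1 → after 1×micro: 9 ⇒ (c0=-2, c1=1, c2=9)
macro 4: S0 reads c0=-2 → after 1×micro: -2; S1 reads c1=1 → after 1×micro: 1; S2 reads c1=1 → after 1×micro: 17 ⇒ (c0=-2, c1=1, c2=17)
macro 5: S0 reads c0=-2 → after 1×micro: -2; S1 reads c1=1 → after 1×micro: 1; S2 reads c1=1 → after 1×micro: 33 ⇒ (c0=-2, c1=1, c2=33)
macro 6: S0 reads c0=-2 → after 1×micro: -2; S1 reads c1=1 → after 1×micro: 1; S2 reads c1=1 → after 1×micro: 65 ⇒ (c0=-2, c1=1, c2=65)
macro 7: S0 reads c0=-2 → after 1×micro: -2; S1 reads c1=1 → after 1×micro: 1; S2 reads c1=1 → after 1×micro: 129 ⇒ (c0=-2, c1=1, c2=129)
macro 8: S0 reads c0=-2 → after 1×micro: -2; S1 reads c1=1 → after 1×micro: 1; S2 reads c1=1 → after 1×micro: 257 ⇒ (c0=-2, c1=1, c2=257)
macro 9: S0 reads c0=-2 → after 1×micro: -2; S1 reads c1=1 → after 1×micro: 1; S2 reads c1=1 → after 1×micro: 513 ⇒ (c0=-2, c1=1, c2=513)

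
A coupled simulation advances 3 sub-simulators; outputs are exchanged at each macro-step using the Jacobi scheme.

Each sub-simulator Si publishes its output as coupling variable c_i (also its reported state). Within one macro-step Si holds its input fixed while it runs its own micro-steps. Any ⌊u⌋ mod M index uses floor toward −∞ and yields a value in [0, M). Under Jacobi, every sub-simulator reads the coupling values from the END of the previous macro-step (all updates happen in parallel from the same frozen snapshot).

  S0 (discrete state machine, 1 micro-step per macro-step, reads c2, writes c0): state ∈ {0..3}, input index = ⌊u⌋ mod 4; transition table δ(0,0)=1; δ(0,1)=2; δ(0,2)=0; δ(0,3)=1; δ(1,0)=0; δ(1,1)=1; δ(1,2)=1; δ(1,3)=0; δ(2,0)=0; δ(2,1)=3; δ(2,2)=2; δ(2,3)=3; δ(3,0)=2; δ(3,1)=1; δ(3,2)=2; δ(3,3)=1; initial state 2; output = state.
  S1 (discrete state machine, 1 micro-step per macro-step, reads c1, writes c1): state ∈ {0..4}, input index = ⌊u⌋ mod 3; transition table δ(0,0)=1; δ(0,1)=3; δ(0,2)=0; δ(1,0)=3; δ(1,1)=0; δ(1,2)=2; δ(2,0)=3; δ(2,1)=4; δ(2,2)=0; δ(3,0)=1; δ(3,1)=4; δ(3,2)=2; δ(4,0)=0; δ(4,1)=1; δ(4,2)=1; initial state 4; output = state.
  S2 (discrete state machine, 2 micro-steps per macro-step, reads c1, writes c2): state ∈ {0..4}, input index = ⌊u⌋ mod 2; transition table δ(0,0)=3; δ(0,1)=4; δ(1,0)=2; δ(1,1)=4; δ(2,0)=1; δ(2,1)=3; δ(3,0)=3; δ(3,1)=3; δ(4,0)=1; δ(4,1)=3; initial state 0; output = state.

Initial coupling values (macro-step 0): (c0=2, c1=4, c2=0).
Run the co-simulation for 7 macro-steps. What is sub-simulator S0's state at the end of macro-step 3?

macro 1: S0 reads c2=0 → after 1×micro: 0; S1 reads c1=4 → after 1×micro: 1; S2 reads c1=4 → after 2×micro: 3 ⇒ (c0=0, c1=1, c2=3)
macro 2: S0 reads c2=3 → after 1×micro: 1; S1 reads c1=1 → after 1×micro: 0; S2 reads c1=1 → after 2×micro: 3 ⇒ (c0=1, c1=0, c2=3)
macro 3: S0 reads c2=3 → after 1×micro: 0; S1 reads c1=0 → after 1×micro: 1; S2 reads c1=0 → after 2×micro: 3 ⇒ (c0=0, c1=1, c2=3)
macro 4: S0 reads c2=3 → after 1×micro: 1; S1 reads c1=1 → after 1×micro: 0; S2 reads c1=1 → after 2×micro: 3 ⇒ (c0=1, c1=0, c2=3)
macro 5: S0 reads c2=3 → after 1×micro: 0; S1 reads c1=0 → after 1×micro: 1; S2 reads c1=0 → after 2×micro: 3 ⇒ (c0=0, c1=1, c2=3)
macro 6: S0 reads c2=3 → after 1×micro: 1; S1 reads c1=1 → after 1×micro: 0; S2 reads c1=1 → after 2×micro: 3 ⇒ (c0=1, c1=0, c2=3)
macro 7: S0 reads c2=3 → after 1×micro: 0; S1 reads c1=0 → after 1×micro: 1; S2 reads c1=0 → after 2×micro: 3 ⇒ (c0=0, c1=1, c2=3)

S0 state at macro-step 3 = 0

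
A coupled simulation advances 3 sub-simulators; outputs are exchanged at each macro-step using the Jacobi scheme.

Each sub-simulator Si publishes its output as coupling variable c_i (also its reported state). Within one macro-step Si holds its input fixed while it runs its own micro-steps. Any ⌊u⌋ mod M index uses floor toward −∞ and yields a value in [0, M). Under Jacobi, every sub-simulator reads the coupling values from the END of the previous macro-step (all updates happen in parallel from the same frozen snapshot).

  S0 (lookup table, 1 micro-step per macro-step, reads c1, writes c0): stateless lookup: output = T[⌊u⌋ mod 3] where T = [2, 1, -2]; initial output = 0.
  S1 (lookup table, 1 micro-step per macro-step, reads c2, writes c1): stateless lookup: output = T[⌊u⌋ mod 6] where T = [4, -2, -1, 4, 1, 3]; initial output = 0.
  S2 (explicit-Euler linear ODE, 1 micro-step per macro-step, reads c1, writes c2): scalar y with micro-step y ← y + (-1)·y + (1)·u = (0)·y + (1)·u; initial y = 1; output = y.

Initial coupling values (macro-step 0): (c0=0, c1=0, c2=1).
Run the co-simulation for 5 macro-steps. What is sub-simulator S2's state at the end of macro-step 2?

S2 state at macro-step 2 = -2

macro 1: S0 reads c1=0 → after 1×micro: 2; S1 reads c2=1 → after 1×micro: -2; S2 reads c1=0 → after 1×micro: 0 ⇒ (c0=2, c1=-2, c2=0)
macro 2: S0 reads c1=-2 → after 1×micro: 1; S1 reads c2=0 → after 1×micro: 4; S2 reads c1=-2 → after 1×micro: -2 ⇒ (c0=1, c1=4, c2=-2)
macro 3: S0 reads c1=4 → after 1×micro: 1; S1 reads c2=-2 → after 1×micro: 1; S2 reads c1=4 → after 1×micro: 4 ⇒ (c0=1, c1=1, c2=4)
macro 4: S0 reads c1=1 → after 1×micro: 1; S1 reads c2=4 → after 1×micro: 1; S2 reads c1=1 → after 1×micro: 1 ⇒ (c0=1, c1=1, c2=1)
macro 5: S0 reads c1=1 → after 1×micro: 1; S1 reads c2=1 → after 1×micro: -2; S2 reads c1=1 → after 1×micro: 1 ⇒ (c0=1, c1=-2, c2=1)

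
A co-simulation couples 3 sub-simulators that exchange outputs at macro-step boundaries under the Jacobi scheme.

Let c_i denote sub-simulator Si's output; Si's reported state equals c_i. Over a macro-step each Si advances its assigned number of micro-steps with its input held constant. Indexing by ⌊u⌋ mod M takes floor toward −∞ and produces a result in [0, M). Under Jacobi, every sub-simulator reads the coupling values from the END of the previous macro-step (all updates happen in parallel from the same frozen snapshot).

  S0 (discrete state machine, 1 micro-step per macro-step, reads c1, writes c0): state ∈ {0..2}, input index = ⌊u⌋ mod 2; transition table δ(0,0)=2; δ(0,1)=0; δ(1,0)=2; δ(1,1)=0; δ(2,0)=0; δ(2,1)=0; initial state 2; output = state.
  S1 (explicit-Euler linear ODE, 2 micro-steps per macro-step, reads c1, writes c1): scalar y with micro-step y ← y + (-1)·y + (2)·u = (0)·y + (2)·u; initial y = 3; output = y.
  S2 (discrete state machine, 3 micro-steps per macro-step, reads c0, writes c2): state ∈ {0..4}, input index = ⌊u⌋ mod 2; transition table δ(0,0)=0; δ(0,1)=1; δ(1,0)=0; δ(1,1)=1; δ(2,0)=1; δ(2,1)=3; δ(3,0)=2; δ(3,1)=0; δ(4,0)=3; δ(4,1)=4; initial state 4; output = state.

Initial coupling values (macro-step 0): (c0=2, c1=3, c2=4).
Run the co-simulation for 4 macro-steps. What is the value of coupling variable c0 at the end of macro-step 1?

macro 1: S0 reads c1=3 → after 1×micro: 0; S1 reads c1=3 → after 2×micro: 6; S2 reads c0=2 → after 3×micro: 1 ⇒ (c0=0, c1=6, c2=1)
macro 2: S0 reads c1=6 → after 1×micro: 2; S1 reads c1=6 → after 2×micro: 12; S2 reads c0=0 → after 3×micro: 0 ⇒ (c0=2, c1=12, c2=0)
macro 3: S0 reads c1=12 → after 1×micro: 0; S1 reads c1=12 → after 2×micro: 24; S2 reads c0=2 → after 3×micro: 0 ⇒ (c0=0, c1=24, c2=0)
macro 4: S0 reads c1=24 → after 1×micro: 2; S1 reads c1=24 → after 2×micro: 48; S2 reads c0=0 → after 3×micro: 0 ⇒ (c0=2, c1=48, c2=0)

c0 at macro-step 1 = 0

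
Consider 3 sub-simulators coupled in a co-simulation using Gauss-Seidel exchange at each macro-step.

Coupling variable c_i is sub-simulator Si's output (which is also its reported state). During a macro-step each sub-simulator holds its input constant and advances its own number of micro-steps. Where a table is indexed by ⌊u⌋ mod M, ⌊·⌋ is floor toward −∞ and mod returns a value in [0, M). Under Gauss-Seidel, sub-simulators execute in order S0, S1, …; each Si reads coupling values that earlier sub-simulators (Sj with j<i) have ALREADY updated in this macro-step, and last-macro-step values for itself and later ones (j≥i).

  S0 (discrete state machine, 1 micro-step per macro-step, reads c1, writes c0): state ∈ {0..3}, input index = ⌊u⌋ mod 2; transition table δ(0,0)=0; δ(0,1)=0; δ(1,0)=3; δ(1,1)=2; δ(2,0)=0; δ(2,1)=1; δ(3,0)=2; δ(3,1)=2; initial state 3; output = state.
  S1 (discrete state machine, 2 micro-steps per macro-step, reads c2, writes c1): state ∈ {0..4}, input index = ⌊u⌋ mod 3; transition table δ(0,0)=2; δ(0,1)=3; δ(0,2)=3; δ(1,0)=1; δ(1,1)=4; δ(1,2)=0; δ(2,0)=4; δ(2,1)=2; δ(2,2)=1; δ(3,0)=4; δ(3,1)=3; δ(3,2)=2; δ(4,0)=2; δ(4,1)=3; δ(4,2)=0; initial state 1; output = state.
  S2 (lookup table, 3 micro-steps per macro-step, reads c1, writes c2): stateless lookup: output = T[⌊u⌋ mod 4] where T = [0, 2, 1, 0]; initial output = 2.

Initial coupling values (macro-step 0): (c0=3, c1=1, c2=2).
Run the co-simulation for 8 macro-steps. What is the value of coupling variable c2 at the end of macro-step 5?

macro 1: S0 reads c1=1 → after 1×micro: 2; S1 reads c2=2 → after 2×micro: 3; S2 reads c1=3 → after 3×micro: 0 ⇒ (c0=2, c1=3, c2=0)
macro 2: S0 reads c1=3 → after 1×micro: 1; S1 reads c2=0 → after 2×micro: 2; S2 reads c1=2 → after 3×micro: 1 ⇒ (c0=1, c1=2, c2=1)
macro 3: S0 reads c1=2 → after 1×micro: 3; S1 reads c2=1 → after 2×micro: 2; S2 reads c1=2 → after 3×micro: 1 ⇒ (c0=3, c1=2, c2=1)
macro 4: S0 reads c1=2 → after 1×micro: 2; S1 reads c2=1 → after 2×micro: 2; S2 reads c1=2 → after 3×micro: 1 ⇒ (c0=2, c1=2, c2=1)
macro 5: S0 reads c1=2 → after 1×micro: 0; S1 reads c2=1 → after 2×micro: 2; S2 reads c1=2 → after 3×micro: 1 ⇒ (c0=0, c1=2, c2=1)
macro 6: S0 reads c1=2 → after 1×micro: 0; S1 reads c2=1 → after 2×micro: 2; S2 reads c1=2 → after 3×micro: 1 ⇒ (c0=0, c1=2, c2=1)
macro 7: S0 reads c1=2 → after 1×micro: 0; S1 reads c2=1 → after 2×micro: 2; S2 reads c1=2 → after 3×micro: 1 ⇒ (c0=0, c1=2, c2=1)
macro 8: S0 reads c1=2 → after 1×micro: 0; S1 reads c2=1 → after 2×micro: 2; S2 reads c1=2 → after 3×micro: 1 ⇒ (c0=0, c1=2, c2=1)

c2 at macro-step 5 = 1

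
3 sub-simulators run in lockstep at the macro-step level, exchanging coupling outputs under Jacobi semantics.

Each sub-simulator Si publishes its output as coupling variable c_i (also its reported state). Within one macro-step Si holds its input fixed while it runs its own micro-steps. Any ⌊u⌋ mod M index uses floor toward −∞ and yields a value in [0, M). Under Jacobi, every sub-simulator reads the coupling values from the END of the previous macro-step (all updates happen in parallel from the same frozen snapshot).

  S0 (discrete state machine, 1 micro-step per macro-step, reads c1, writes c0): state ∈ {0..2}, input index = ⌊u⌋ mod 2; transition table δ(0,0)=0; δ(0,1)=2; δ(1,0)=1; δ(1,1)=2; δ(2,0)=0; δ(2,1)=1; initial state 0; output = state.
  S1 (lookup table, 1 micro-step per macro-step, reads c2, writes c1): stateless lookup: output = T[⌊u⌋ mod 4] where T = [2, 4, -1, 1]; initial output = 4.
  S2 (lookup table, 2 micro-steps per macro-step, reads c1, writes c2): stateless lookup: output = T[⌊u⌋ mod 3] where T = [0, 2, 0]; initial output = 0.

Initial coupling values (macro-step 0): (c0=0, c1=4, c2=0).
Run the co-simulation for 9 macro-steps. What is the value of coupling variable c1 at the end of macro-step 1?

macro 1: S0 reads c1=4 → after 1×micro: 0; S1 reads c2=0 → after 1×micro: 2; S2 reads c1=4 → after 2×micro: 2 ⇒ (c0=0, c1=2, c2=2)
macro 2: S0 reads c1=2 → after 1×micro: 0; S1 reads c2=2 → after 1×micro: -1; S2 reads c1=2 → after 2×micro: 0 ⇒ (c0=0, c1=-1, c2=0)
macro 3: S0 reads c1=-1 → after 1×micro: 2; S1 reads c2=0 → after 1×micro: 2; S2 reads c1=-1 → after 2×micro: 0 ⇒ (c0=2, c1=2, c2=0)
macro 4: S0 reads c1=2 → after 1×micro: 0; S1 reads c2=0 → after 1×micro: 2; S2 reads c1=2 → after 2×micro: 0 ⇒ (c0=0, c1=2, c2=0)
macro 5: S0 reads c1=2 → after 1×micro: 0; S1 reads c2=0 → after 1×micro: 2; S2 reads c1=2 → after 2×micro: 0 ⇒ (c0=0, c1=2, c2=0)
macro 6: S0 reads c1=2 → after 1×micro: 0; S1 reads c2=0 → after 1×micro: 2; S2 reads c1=2 → after 2×micro: 0 ⇒ (c0=0, c1=2, c2=0)
macro 7: S0 reads c1=2 → after 1×micro: 0; S1 reads c2=0 → after 1×micro: 2; S2 reads c1=2 → after 2×micro: 0 ⇒ (c0=0, c1=2, c2=0)
macro 8: S0 reads c1=2 → after 1×micro: 0; S1 reads c2=0 → after 1×micro: 2; S2 reads c1=2 → after 2×micro: 0 ⇒ (c0=0, c1=2, c2=0)
macro 9: S0 reads c1=2 → after 1×micro: 0; S1 reads c2=0 → after 1×micro: 2; S2 reads c1=2 → after 2×micro: 0 ⇒ (c0=0, c1=2, c2=0)

c1 at macro-step 1 = 2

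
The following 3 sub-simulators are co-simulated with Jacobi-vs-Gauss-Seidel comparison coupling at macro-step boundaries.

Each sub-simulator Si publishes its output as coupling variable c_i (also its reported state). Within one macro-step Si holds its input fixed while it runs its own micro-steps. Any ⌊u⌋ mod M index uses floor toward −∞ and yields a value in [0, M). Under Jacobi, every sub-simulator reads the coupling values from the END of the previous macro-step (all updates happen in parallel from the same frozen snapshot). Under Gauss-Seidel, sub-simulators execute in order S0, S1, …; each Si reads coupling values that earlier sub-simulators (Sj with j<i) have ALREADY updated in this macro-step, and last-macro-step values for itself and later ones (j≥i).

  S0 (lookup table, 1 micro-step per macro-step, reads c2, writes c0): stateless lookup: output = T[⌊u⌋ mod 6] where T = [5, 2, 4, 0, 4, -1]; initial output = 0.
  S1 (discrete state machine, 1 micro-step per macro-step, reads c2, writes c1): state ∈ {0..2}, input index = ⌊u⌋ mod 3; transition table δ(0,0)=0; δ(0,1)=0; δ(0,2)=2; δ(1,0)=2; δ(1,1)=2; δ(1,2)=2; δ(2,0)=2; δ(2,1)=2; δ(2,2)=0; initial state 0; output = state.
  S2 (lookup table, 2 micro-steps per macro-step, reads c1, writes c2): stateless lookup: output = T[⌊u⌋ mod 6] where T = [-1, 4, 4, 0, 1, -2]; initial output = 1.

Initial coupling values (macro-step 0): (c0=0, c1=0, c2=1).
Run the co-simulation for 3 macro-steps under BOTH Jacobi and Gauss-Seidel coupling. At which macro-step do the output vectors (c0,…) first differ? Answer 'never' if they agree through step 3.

[Jacobi] macro 1: S0 reads c2=1 → after 1×micro: 2; S1 reads c2=1 → after 1×micro: 0; S2 reads c1=0 → after 2×micro: -1 ⇒ (c0=2, c1=0, c2=-1)
[Jacobi] macro 2: S0 reads c2=-1 → after 1×micro: -1; S1 reads c2=-1 → after 1×micro: 2; S2 reads c1=0 → after 2×micro: -1 ⇒ (c0=-1, c1=2, c2=-1)
[Jacobi] macro 3: S0 reads c2=-1 → after 1×micro: -1; S1 reads c2=-1 → after 1×micro: 0; S2 reads c1=2 → after 2×micro: 4 ⇒ (c0=-1, c1=0, c2=4)
[Gauss-Seidel] macro 1: S0 reads c2=1 → after 1×micro: 2; S1 reads c2=1 → after 1×micro: 0; S2 reads c1=0 → after 2×micro: -1 ⇒ (c0=2, c1=0, c2=-1)
[Gauss-Seidel] macro 2: S0 reads c2=-1 → after 1×micro: -1; S1 reads c2=-1 → after 1×micro: 2; S2 reads c1=2 → after 2×micro: 4 ⇒ (c0=-1, c1=2, c2=4)
[Gauss-Seidel] macro 3: S0 reads c2=4 → after 1×micro: 4; S1 reads c2=4 → after 1×micro: 2; S2 reads c1=2 → after 2×micro: 4 ⇒ (c0=4, c1=2, c2=4)

first divergence at macro-step: 2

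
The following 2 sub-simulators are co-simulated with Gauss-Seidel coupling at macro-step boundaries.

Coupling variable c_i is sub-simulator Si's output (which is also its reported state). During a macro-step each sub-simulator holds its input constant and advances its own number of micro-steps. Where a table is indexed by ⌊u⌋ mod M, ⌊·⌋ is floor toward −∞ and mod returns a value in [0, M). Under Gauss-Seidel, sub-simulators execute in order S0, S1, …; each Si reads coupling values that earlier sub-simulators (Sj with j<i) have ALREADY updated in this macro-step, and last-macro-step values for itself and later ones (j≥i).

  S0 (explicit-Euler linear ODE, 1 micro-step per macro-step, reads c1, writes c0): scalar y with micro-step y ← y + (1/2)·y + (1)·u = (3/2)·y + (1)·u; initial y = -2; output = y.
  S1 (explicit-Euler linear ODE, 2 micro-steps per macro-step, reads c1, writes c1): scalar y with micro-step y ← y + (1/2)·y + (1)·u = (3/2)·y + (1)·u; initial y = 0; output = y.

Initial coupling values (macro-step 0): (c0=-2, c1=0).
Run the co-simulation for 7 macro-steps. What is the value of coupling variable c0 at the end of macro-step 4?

macro 1: S0 reads c1=0 → after 1×micro: -3; S1 reads c1=0 → after 2×micro: 0 ⇒ (c0=-3, c1=0)
macro 2: S0 reads c1=0 → after 1×micro: -9/2; S1 reads c1=0 → after 2×micro: 0 ⇒ (c0=-9/2, c1=0)
macro 3: S0 reads c1=0 → after 1×micro: -27/4; S1 reads c1=0 → after 2×micro: 0 ⇒ (c0=-27/4, c1=0)
macro 4: S0 reads c1=0 → after 1×micro: -81/8; S1 reads c1=0 → after 2×micro: 0 ⇒ (c0=-81/8, c1=0)
macro 5: S0 reads c1=0 → after 1×micro: -243/16; S1 reads c1=0 → after 2×micro: 0 ⇒ (c0=-243/16, c1=0)
macro 6: S0 reads c1=0 → after 1×micro: -729/32; S1 reads c1=0 → after 2×micro: 0 ⇒ (c0=-729/32, c1=0)
macro 7: S0 reads c1=0 → after 1×micro: -2187/64; S1 reads c1=0 → after 2×micro: 0 ⇒ (c0=-2187/64, c1=0)

c0 at macro-step 4 = -81/8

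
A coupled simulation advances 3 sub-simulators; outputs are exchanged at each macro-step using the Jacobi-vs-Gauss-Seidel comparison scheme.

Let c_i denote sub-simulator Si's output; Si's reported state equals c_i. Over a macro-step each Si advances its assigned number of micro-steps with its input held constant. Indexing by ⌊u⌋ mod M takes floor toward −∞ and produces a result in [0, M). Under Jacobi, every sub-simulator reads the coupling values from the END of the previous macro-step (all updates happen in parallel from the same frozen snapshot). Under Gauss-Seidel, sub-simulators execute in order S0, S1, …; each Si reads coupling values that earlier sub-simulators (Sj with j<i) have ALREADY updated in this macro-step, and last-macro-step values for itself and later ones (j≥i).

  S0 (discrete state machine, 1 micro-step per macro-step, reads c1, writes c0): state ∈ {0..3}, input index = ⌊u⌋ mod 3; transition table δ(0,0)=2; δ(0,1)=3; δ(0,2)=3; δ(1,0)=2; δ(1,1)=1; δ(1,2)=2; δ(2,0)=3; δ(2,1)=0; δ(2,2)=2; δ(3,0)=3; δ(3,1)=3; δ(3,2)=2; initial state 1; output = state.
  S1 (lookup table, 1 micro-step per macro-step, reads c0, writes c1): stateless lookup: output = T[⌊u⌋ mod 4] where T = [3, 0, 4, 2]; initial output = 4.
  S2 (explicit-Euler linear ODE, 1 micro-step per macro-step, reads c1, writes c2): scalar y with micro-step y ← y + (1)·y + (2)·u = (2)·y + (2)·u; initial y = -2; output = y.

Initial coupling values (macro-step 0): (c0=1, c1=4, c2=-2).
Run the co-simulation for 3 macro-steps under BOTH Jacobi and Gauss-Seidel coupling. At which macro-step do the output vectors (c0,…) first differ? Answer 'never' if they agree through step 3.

[Jacobi] macro 1: S0 reads c1=4 → after 1×micro: 1; S1 reads c0=1 → after 1×micro: 0; S2 reads c1=4 → after 1×micro: 4 ⇒ (c0=1, c1=0, c2=4)
[Jacobi] macro 2: S0 reads c1=0 → after 1×micro: 2; S1 reads c0=1 → after 1×micro: 0; S2 reads c1=0 → after 1×micro: 8 ⇒ (c0=2, c1=0, c2=8)
[Jacobi] macro 3: S0 reads c1=0 → after 1×micro: 3; S1 reads c0=2 → after 1×micro: 4; S2 reads c1=0 → after 1×micro: 16 ⇒ (c0=3, c1=4, c2=16)
[Gauss-Seidel] macro 1: S0 reads c1=4 → after 1×micro: 1; S1 reads c0=1 → after 1×micro: 0; S2 reads c1=0 → after 1×micro: -4 ⇒ (c0=1, c1=0, c2=-4)
[Gauss-Seidel] macro 2: S0 reads c1=0 → after 1×micro: 2; S1 reads c0=2 → after 1×micro: 4; S2 reads c1=4 → after 1×micro: 0 ⇒ (c0=2, c1=4, c2=0)
[Gauss-Seidel] macro 3: S0 reads c1=4 → after 1×micro: 0; S1 reads c0=0 → after 1×micro: 3; S2 reads c1=3 → after 1×micro: 6 ⇒ (c0=0, c1=3, c2=6)

first divergence at macro-step: 1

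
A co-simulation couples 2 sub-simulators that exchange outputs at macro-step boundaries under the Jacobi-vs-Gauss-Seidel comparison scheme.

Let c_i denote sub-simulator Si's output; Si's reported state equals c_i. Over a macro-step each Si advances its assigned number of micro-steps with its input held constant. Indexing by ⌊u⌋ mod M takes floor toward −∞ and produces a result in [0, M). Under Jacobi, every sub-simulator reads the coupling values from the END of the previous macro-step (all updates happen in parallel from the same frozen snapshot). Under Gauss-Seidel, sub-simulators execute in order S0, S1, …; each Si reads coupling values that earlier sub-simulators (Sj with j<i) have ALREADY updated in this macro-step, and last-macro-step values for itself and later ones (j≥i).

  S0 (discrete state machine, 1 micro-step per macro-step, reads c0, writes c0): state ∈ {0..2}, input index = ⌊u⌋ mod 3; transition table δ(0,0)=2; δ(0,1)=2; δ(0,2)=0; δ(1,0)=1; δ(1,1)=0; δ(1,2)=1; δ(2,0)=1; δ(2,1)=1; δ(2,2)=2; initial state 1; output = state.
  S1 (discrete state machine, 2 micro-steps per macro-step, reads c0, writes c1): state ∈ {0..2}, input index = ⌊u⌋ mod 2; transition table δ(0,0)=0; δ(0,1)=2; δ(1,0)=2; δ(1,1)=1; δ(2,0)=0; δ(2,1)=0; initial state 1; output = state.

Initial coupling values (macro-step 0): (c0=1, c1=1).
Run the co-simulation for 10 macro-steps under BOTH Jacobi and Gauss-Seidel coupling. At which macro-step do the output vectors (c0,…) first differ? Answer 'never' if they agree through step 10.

[Jacobi] macro 1: S0 reads c0=1 → after 1×micro: 0; S1 reads c0=1 → after 2×micro: 1 ⇒ (c0=0, c1=1)
[Jacobi] macro 2: S0 reads c0=0 → after 1×micro: 2; S1 reads c0=0 → after 2×micro: 0 ⇒ (c0=2, c1=0)
[Jacobi] macro 3: S0 reads c0=2 → after 1×micro: 2; S1 reads c0=2 → after 2×micro: 0 ⇒ (c0=2, c1=0)
[Jacobi] macro 4: S0 reads c0=2 → after 1×micro: 2; S1 reads c0=2 → after 2×micro: 0 ⇒ (c0=2, c1=0)
[Jacobi] macro 5: S0 reads c0=2 → after 1×micro: 2; S1 reads c0=2 → after 2×micro: 0 ⇒ (c0=2, c1=0)
[Jacobi] macro 6: S0 reads c0=2 → after 1×micro: 2; S1 reads c0=2 → after 2×micro: 0 ⇒ (c0=2, c1=0)
[Jacobi] macro 7: S0 reads c0=2 → after 1×micro: 2; S1 reads c0=2 → after 2×micro: 0 ⇒ (c0=2, c1=0)
[Jacobi] macro 8: S0 reads c0=2 → after 1×micro: 2; S1 reads c0=2 → after 2×micro: 0 ⇒ (c0=2, c1=0)
[Jacobi] macro 9: S0 reads c0=2 → after 1×micro: 2; S1 reads c0=2 → after 2×micro: 0 ⇒ (c0=2, c1=0)
[Jacobi] macro 10: S0 reads c0=2 → after 1×micro: 2; S1 reads c0=2 → after 2×micro: 0 ⇒ (c0=2, c1=0)
[Gauss-Seidel] macro 1: S0 reads c0=1 → after 1×micro: 0; S1 reads c0=0 → after 2×micro: 0 ⇒ (c0=0, c1=0)
[Gauss-Seidel] macro 2: S0 reads c0=0 → after 1×micro: 2; S1 reads c0=2 → after 2×micro: 0 ⇒ (c0=2, c1=0)
[Gauss-Seidel] macro 3: S0 reads c0=2 → after 1×micro: 2; S1 reads c0=2 → after 2×micro: 0 ⇒ (c0=2, c1=0)
[Gauss-Seidel] macro 4: S0 reads c0=2 → after 1×micro: 2; S1 reads c0=2 → after 2×micro: 0 ⇒ (c0=2, c1=0)
[Gauss-Seidel] macro 5: S0 reads c0=2 → after 1×micro: 2; S1 reads c0=2 → after 2×micro: 0 ⇒ (c0=2, c1=0)
[Gauss-Seidel] macro 6: S0 reads c0=2 → after 1×micro: 2; S1 reads c0=2 → after 2×micro: 0 ⇒ (c0=2, c1=0)
[Gauss-Seidel] macro 7: S0 reads c0=2 → after 1×micro: 2; S1 reads c0=2 → after 2×micro: 0 ⇒ (c0=2, c1=0)
[Gauss-Seidel] macro 8: S0 reads c0=2 → after 1×micro: 2; S1 reads c0=2 → after 2×micro: 0 ⇒ (c0=2, c1=0)
[Gauss-Seidel] macro 9: S0 reads c0=2 → after 1×micro: 2; S1 reads c0=2 → after 2×micro: 0 ⇒ (c0=2, c1=0)
[Gauss-Seidel] macro 10: S0 reads c0=2 → after 1×micro: 2; S1 reads c0=2 → after 2×micro: 0 ⇒ (c0=2, c1=0)

first divergence at macro-step: 1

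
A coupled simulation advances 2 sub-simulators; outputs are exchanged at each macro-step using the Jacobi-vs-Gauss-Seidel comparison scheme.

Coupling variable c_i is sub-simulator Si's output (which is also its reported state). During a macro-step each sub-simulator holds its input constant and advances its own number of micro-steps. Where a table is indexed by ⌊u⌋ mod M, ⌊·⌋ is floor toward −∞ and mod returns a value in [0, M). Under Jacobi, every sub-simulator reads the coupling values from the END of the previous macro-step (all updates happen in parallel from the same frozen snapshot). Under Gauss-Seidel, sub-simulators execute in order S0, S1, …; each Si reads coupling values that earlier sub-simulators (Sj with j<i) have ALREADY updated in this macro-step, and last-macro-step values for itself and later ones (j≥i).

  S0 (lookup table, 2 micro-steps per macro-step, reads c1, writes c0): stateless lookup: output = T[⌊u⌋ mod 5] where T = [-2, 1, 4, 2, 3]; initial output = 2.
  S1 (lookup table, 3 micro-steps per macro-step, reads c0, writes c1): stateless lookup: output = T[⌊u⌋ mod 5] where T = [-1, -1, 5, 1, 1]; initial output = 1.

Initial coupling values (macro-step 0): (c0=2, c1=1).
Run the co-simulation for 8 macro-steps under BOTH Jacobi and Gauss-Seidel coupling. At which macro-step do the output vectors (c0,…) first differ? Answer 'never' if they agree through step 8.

first divergence at macro-step: 1

[Jacobi] macro 1: S0 reads c1=1 → after 2×micro: 1; S1 reads c0=2 → after 3×micro: 5 ⇒ (c0=1, c1=5)
[Jacobi] macro 2: S0 reads c1=5 → after 2×micro: -2; S1 reads c0=1 → after 3×micro: -1 ⇒ (c0=-2, c1=-1)
[Jacobi] macro 3: S0 reads c1=-1 → after 2×micro: 3; S1 reads c0=-2 → after 3×micro: 1 ⇒ (c0=3, c1=1)
[Jacobi] macro 4: S0 reads c1=1 → after 2×micro: 1; S1 reads c0=3 → after 3×micro: 1 ⇒ (c0=1, c1=1)
[Jacobi] macro 5: S0 reads c1=1 → after 2×micro: 1; S1 reads c0=1 → after 3×micro: -1 ⇒ (c0=1, c1=-1)
[Jacobi] macro 6: S0 reads c1=-1 → after 2×micro: 3; S1 reads c0=1 → after 3×micro: -1 ⇒ (c0=3, c1=-1)
[Jacobi] macro 7: S0 reads c1=-1 → after 2×micro: 3; S1 reads c0=3 → after 3×micro: 1 ⇒ (c0=3, c1=1)
[Jacobi] macro 8: S0 reads c1=1 → after 2×micro: 1; S1 reads c0=3 → after 3×micro: 1 ⇒ (c0=1, c1=1)
[Gauss-Seidel] macro 1: S0 reads c1=1 → after 2×micro: 1; S1 reads c0=1 → after 3×micro: -1 ⇒ (c0=1, c1=-1)
[Gauss-Seidel] macro 2: S0 reads c1=-1 → after 2×micro: 3; S1 reads c0=3 → after 3×micro: 1 ⇒ (c0=3, c1=1)
[Gauss-Seidel] macro 3: S0 reads c1=1 → after 2×micro: 1; S1 reads c0=1 → after 3×micro: -1 ⇒ (c0=1, c1=-1)
[Gauss-Seidel] macro 4: S0 reads c1=-1 → after 2×micro: 3; S1 reads c0=3 → after 3×micro: 1 ⇒ (c0=3, c1=1)
[Gauss-Seidel] macro 5: S0 reads c1=1 → after 2×micro: 1; S1 reads c0=1 → after 3×micro: -1 ⇒ (c0=1, c1=-1)
[Gauss-Seidel] macro 6: S0 reads c1=-1 → after 2×micro: 3; S1 reads c0=3 → after 3×micro: 1 ⇒ (c0=3, c1=1)
[Gauss-Seidel] macro 7: S0 reads c1=1 → after 2×micro: 1; S1 reads c0=1 → after 3×micro: -1 ⇒ (c0=1, c1=-1)
[Gauss-Seidel] macro 8: S0 reads c1=-1 → after 2×micro: 3; S1 reads c0=3 → after 3×micro: 1 ⇒ (c0=3, c1=1)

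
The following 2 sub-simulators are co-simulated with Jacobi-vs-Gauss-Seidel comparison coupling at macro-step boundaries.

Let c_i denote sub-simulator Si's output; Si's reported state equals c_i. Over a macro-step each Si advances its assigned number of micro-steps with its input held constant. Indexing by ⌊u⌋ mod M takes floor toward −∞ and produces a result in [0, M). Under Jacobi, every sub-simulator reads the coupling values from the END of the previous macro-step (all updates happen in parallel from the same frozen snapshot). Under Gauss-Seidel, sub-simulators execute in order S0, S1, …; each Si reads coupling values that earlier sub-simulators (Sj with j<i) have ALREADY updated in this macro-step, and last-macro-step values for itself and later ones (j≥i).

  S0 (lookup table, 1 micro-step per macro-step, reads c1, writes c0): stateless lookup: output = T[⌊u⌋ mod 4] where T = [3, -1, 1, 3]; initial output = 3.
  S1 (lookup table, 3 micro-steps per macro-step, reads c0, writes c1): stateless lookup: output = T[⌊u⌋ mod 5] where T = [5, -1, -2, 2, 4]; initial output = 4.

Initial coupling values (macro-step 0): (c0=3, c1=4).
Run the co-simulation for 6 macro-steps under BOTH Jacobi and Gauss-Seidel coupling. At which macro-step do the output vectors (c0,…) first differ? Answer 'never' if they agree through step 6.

[Jacobi] macro 1: S0 reads c1=4 → after 1×micro: 3; S1 reads c0=3 → after 3×micro: 2 ⇒ (c0=3, c1=2)
[Jacobi] macro 2: S0 reads c1=2 → after 1×micro: 1; S1 reads c0=3 → after 3×micro: 2 ⇒ (c0=1, c1=2)
[Jacobi] macro 3: S0 reads c1=2 → after 1×micro: 1; S1 reads c0=1 → after 3×micro: -1 ⇒ (c0=1, c1=-1)
[Jacobi] macro 4: S0 reads c1=-1 → after 1×micro: 3; S1 reads c0=1 → after 3×micro: -1 ⇒ (c0=3, c1=-1)
[Jacobi] macro 5: S0 reads c1=-1 → after 1×micro: 3; S1 reads c0=3 → after 3×micro: 2 ⇒ (c0=3, c1=2)
[Jacobi] macro 6: S0 reads c1=2 → after 1×micro: 1; S1 reads c0=3 → after 3×micro: 2 ⇒ (c0=1, c1=2)
[Gauss-Seidel] macro 1: S0 reads c1=4 → after 1×micro: 3; S1 reads c0=3 → after 3×micro: 2 ⇒ (c0=3, c1=2)
[Gauss-Seidel] macro 2: S0 reads c1=2 → after 1×micro: 1; S1 reads c0=1 → after 3×micro: -1 ⇒ (c0=1, c1=-1)
[Gauss-Seidel] macro 3: S0 reads c1=-1 → after 1×micro: 3; S1 reads c0=3 → after 3×micro: 2 ⇒ (c0=3, c1=2)
[Gauss-Seidel] macro 4: S0 reads c1=2 → after 1×micro: 1; S1 reads c0=1 → after 3×micro: -1 ⇒ (c0=1, c1=-1)
[Gauss-Seidel] macro 5: S0 reads c1=-1 → after 1×micro: 3; S1 reads c0=3 → after 3×micro: 2 ⇒ (c0=3, c1=2)
[Gauss-Seidel] macro 6: S0 reads c1=2 → after 1×micro: 1; S1 reads c0=1 → after 3×micro: -1 ⇒ (c0=1, c1=-1)

first divergence at macro-step: 2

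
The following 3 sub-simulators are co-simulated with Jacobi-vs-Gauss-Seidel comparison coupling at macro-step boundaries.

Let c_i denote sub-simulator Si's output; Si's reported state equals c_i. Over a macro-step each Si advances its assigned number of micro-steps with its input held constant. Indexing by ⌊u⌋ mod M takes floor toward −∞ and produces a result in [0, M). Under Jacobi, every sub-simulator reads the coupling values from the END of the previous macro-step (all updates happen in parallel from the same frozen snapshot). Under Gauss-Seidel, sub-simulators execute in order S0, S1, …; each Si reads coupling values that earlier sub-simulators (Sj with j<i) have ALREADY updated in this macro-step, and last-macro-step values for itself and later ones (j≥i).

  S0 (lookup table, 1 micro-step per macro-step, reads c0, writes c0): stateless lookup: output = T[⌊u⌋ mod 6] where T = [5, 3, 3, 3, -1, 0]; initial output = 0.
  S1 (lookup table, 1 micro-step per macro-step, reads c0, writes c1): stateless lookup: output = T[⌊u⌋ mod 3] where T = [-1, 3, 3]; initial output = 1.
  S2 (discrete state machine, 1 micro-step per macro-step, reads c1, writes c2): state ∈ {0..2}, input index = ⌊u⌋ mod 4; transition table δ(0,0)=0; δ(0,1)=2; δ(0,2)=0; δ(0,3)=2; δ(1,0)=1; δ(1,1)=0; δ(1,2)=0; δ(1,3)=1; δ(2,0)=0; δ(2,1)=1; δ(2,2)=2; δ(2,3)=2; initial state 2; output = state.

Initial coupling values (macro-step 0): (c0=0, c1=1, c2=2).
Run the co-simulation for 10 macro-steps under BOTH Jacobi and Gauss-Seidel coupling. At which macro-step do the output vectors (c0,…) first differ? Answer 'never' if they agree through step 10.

[Jacobi] macro 1: S0 reads c0=0 → after 1×micro: 5; S1 reads c0=0 → after 1×micro: -1; S2 reads c1=1 → after 1×micro: 1 ⇒ (c0=5, c1=-1, c2=1)
[Jacobi] macro 2: S0 reads c0=5 → after 1×micro: 0; S1 reads c0=5 → after 1×micro: 3; S2 reads c1=-1 → after 1×micro: 1 ⇒ (c0=0, c1=3, c2=1)
[Jacobi] macro 3: S0 reads c0=0 → after 1×micro: 5; S1 reads c0=0 → after 1×micro: -1; S2 reads c1=3 → after 1×micro: 1 ⇒ (c0=5, c1=-1, c2=1)
[Jacobi] macro 4: S0 reads c0=5 → after 1×micro: 0; S1 reads c0=5 → after 1×micro: 3; S2 reads c1=-1 → after 1×micro: 1 ⇒ (c0=0, c1=3, c2=1)
[Jacobi] macro 5: S0 reads c0=0 → after 1×micro: 5; S1 reads c0=0 → after 1×micro: -1; S2 reads c1=3 → after 1×micro: 1 ⇒ (c0=5, c1=-1, c2=1)
[Jacobi] macro 6: S0 reads c0=5 → after 1×micro: 0; S1 reads c0=5 → after 1×micro: 3; S2 reads c1=-1 → after 1×micro: 1 ⇒ (c0=0, c1=3, c2=1)
[Jacobi] macro 7: S0 reads c0=0 → after 1×micro: 5; S1 reads c0=0 → after 1×micro: -1; S2 reads c1=3 → after 1×micro: 1 ⇒ (c0=5, c1=-1, c2=1)
[Jacobi] macro 8: S0 reads c0=5 → after 1×micro: 0; S1 reads c0=5 → after 1×micro: 3; S2 reads c1=-1 → after 1×micro: 1 ⇒ (c0=0, c1=3, c2=1)
[Jacobi] macro 9: S0 reads c0=0 → after 1×micro: 5; S1 reads c0=0 → after 1×micro: -1; S2 reads c1=3 → after 1×micro: 1 ⇒ (c0=5, c1=-1, c2=1)
[Jacobi] macro 10: S0 reads c0=5 → after 1×micro: 0; S1 reads c0=5 → after 1×micro: 3; S2 reads c1=-1 → after 1×micro: 1 ⇒ (c0=0, c1=3, c2=1)
[Gauss-Seidel] macro 1: S0 reads c0=0 → after 1×micro: 5; S1 reads c0=5 → after 1×micro: 3; S2 reads c1=3 → after 1×micro: 2 ⇒ (c0=5, c1=3, c2=2)
[Gauss-Seidel] macro 2: S0 reads c0=5 → after 1×micro: 0; S1 reads c0=0 → after 1×micro: -1; S2 reads c1=-1 → after 1×micro: 2 ⇒ (c0=0, c1=-1, c2=2)
[Gauss-Seidel] macro 3: S0 reads c0=0 → after 1×micro: 5; S1 reads c0=5 → after 1×micro: 3; S2 reads c1=3 → after 1×micro: 2 ⇒ (c0=5, c1=3, c2=2)
[Gauss-Seidel] macro 4: S0 reads c0=5 → after 1×micro: 0; S1 reads c0=0 → after 1×micro: -1; S2 reads c1=-1 → after 1×micro: 2 ⇒ (c0=0, c1=-1, c2=2)
[Gauss-Seidel] macro 5: S0 reads c0=0 → after 1×micro: 5; S1 reads c0=5 → after 1×micro: 3; S2 reads c1=3 → after 1×micro: 2 ⇒ (c0=5, c1=3, c2=2)
[Gauss-Seidel] macro 6: S0 reads c0=5 → after 1×micro: 0; S1 reads c0=0 → after 1×micro: -1; S2 reads c1=-1 → after 1×micro: 2 ⇒ (c0=0, c1=-1, c2=2)
[Gauss-Seidel] macro 7: S0 reads c0=0 → after 1×micro: 5; S1 reads c0=5 → after 1×micro: 3; S2 reads c1=3 → after 1×micro: 2 ⇒ (c0=5, c1=3, c2=2)
[Gauss-Seidel] macro 8: S0 reads c0=5 → after 1×micro: 0; S1 reads c0=0 → after 1×micro: -1; S2 reads c1=-1 → after 1×micro: 2 ⇒ (c0=0, c1=-1, c2=2)
[Gauss-Seidel] macro 9: S0 reads c0=0 → after 1×micro: 5; S1 reads c0=5 → after 1×micro: 3; S2 reads c1=3 → after 1×micro: 2 ⇒ (c0=5, c1=3, c2=2)
[Gauss-Seidel] macro 10: S0 reads c0=5 → after 1×micro: 0; S1 reads c0=0 → after 1×micro: -1; S2 reads c1=-1 → after 1×micro: 2 ⇒ (c0=0, c1=-1, c2=2)

first divergence at macro-step: 1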